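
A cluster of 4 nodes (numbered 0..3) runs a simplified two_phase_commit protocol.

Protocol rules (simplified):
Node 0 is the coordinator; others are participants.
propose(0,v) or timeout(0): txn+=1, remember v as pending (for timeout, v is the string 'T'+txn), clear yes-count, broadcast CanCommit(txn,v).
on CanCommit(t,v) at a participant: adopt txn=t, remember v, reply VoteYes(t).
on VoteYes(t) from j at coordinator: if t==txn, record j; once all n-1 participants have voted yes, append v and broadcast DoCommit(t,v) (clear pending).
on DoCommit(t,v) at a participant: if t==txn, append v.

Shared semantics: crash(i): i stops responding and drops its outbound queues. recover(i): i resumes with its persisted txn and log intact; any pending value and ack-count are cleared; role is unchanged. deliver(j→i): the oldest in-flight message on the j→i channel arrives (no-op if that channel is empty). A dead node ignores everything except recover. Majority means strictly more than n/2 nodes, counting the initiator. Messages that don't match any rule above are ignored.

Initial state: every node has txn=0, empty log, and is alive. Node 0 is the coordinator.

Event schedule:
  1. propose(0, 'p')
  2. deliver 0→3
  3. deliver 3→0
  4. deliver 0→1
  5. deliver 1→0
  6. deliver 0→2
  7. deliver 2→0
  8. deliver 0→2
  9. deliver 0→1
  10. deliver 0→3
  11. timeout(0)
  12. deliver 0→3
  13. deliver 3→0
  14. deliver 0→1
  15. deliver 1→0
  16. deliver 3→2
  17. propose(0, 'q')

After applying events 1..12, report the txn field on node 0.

[1] propose(0,'p') → N0(coor t1 [-])
[2] deliver 0→3 → N3(part t1 [-])
[3] deliver 3→0 → ∅
[4] deliver 0→1 → N1(part t1 [-])
[5] deliver 1→0 → ∅
[6] deliver 0→2 → N2(part t1 [-])
[7] deliver 2→0 → N0(coor t1 [p])
[8] deliver 0→2 → N2(part t1 [p])
[9] deliver 0→1 → N1(part t1 [p])
[10] deliver 0→3 → N3(part t1 [p])
[11] timeout(0) → N0(coor t2 [p])
[12] deliver 0→3 → N3(part t2 [p])

2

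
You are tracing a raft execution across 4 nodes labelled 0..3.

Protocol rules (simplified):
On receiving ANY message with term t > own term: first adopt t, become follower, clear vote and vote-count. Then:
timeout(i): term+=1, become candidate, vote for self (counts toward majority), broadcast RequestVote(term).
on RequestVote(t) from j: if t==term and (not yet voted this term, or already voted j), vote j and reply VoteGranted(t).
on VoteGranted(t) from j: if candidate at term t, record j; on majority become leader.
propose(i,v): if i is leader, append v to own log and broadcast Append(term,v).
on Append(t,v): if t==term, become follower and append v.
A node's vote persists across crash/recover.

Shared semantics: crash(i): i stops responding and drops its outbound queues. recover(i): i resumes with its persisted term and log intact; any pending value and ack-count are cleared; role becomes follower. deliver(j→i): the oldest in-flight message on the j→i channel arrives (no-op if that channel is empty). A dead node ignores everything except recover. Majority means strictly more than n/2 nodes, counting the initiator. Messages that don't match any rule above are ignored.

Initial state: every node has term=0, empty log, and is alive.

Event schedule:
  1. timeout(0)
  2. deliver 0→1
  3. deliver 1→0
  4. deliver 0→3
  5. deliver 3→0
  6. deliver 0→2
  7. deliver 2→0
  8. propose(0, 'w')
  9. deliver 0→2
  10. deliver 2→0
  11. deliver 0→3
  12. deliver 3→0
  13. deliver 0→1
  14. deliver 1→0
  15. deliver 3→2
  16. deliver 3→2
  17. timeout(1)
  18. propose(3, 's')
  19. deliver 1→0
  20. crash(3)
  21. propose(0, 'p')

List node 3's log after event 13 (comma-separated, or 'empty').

e1 timeout(0): 0[cand,t=1,-]
e2 deliver 0→1: 1[foll,t=1,-]
e3 deliver 1→0: ·
e4 deliver 0→3: 3[foll,t=1,-]
e5 deliver 3→0: 0[lead,t=1,-]
e6 deliver 0→2: 2[foll,t=1,-]
e7 deliver 2→0: ·
e8 propose(0,'w'): 0[lead,t=1,w]
e9 deliver 0→2: 2[foll,t=1,w]
e10 deliver 2→0: ·
e11 deliver 0→3: 3[foll,t=1,w]
e12 deliver 3→0: ·
e13 deliver 0→1: 1[foll,t=1,w]

w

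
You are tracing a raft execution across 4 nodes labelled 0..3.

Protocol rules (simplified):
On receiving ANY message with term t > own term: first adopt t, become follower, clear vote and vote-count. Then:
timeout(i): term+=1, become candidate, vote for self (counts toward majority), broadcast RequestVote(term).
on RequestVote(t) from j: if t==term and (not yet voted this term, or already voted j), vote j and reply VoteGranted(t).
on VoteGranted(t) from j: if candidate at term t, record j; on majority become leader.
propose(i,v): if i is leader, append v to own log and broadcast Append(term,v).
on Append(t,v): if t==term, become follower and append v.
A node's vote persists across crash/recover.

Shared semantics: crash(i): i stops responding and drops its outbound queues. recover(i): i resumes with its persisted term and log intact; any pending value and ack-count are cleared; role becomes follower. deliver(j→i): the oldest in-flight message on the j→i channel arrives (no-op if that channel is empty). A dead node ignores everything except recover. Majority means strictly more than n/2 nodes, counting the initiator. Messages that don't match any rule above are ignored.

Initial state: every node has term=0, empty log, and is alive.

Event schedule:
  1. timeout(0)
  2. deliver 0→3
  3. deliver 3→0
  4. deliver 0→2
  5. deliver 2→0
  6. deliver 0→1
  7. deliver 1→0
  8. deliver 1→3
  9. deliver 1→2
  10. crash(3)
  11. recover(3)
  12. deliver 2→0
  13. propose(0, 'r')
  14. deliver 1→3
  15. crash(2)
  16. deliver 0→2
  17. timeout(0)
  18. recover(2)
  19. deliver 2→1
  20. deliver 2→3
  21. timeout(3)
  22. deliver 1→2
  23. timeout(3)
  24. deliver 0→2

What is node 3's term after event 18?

step 1 timeout(0): 0={cand,t=1,log=-}
step 2 deliver 0→3: 3={foll,t=1,log=-}
step 3 deliver 3→0: —
step 4 deliver 0→2: 2={foll,t=1,log=-}
step 5 deliver 2→0: 0={lead,t=1,log=-}
step 6 deliver 0→1: 1={foll,t=1,log=-}
step 7 deliver 1→0: —
step 8 deliver 1→3: —
step 9 deliver 1→2: —
step 10 crash(3): 3={✗foll,t=1,log=-}
step 11 recover(3): 3={foll,t=1,log=-}
step 12 deliver 2→0: —
step 13 propose(0,'r'): 0={lead,t=1,log=r}
step 14 deliver 1→3: —
step 15 crash(2): 2={✗foll,t=1,log=-}
step 16 deliver 0→2: —
step 17 timeout(0): 0={cand,t=2,log=r}
step 18 recover(2): 2={foll,t=1,log=-}

1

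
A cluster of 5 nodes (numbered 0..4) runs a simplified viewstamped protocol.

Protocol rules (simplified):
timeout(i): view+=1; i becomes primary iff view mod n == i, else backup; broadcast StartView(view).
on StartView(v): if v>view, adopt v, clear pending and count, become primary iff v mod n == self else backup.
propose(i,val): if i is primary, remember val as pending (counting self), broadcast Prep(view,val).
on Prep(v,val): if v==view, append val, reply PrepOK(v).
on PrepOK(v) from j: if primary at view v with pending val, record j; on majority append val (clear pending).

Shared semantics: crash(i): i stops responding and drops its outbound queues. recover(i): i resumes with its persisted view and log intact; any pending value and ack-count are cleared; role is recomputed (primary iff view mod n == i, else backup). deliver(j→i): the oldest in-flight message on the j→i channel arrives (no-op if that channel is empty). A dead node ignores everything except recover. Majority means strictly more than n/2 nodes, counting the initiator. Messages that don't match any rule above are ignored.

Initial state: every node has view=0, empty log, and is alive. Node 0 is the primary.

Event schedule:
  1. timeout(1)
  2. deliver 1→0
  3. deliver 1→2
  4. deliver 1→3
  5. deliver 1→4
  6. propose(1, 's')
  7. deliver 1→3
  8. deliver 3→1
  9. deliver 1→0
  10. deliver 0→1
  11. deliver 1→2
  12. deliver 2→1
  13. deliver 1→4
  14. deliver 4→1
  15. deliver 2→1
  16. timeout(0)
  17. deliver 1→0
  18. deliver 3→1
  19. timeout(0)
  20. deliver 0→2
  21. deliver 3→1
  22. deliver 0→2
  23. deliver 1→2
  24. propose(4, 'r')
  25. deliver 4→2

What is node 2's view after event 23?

3

[1] timeout(1) → N1(prim v1 [-])
[2] deliver 1→0 → N0(back v1 [-])
[3] deliver 1→2 → N2(back v1 [-])
[4] deliver 1→3 → N3(back v1 [-])
[5] deliver 1→4 → N4(back v1 [-])
[6] propose(1,'s') → ∅
[7] deliver 1→3 → N3(back v1 [s])
[8] deliver 3→1 → ∅
[9] deliver 1→0 → N0(back v1 [s])
[10] deliver 0→1 → N1(prim v1 [s])
[11] deliver 1→2 → N2(back v1 [s])
[12] deliver 2→1 → ∅
[13] deliver 1→4 → N4(back v1 [s])
[14] deliver 4→1 → ∅
[15] deliver 2→1 → ∅
[16] timeout(0) → N0(back v2 [s])
[17] deliver 1→0 → ∅
[18] deliver 3→1 → ∅
[19] timeout(0) → N0(back v3 [s])
[20] deliver 0→2 → N2(prim v2 [s])
[21] deliver 3→1 → ∅
[22] deliver 0→2 → N2(back v3 [s])
[23] deliver 1→2 → ∅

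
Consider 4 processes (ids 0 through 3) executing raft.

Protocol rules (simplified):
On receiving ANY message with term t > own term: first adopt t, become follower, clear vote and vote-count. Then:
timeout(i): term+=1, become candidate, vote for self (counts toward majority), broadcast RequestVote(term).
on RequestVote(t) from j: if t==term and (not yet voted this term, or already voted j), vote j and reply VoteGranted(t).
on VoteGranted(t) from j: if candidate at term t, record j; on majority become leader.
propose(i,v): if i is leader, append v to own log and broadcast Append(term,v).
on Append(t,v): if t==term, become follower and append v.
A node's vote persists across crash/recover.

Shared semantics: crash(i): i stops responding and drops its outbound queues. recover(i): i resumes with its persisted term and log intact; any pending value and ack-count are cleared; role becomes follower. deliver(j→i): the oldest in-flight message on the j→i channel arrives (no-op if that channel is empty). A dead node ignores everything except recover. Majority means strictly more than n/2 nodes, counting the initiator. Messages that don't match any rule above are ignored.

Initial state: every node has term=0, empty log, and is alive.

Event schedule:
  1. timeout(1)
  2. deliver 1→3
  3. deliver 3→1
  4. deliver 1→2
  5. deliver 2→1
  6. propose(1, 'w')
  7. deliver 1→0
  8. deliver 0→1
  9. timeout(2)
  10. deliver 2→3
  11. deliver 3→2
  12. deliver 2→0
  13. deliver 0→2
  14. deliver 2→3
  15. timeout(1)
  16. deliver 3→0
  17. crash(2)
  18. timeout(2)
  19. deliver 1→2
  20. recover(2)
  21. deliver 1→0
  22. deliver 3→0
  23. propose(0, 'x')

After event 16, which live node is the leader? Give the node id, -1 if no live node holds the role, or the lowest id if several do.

1. timeout(1):  <1:cand t1 ->
2. deliver 1→3:  <3:foll t1 ->
3. deliver 3→1:  nop
4. deliver 1→2:  <2:foll t1 ->
5. deliver 2→1:  <1:lead t1 ->
6. propose(1,'w'):  <1:lead t1 w>
7. deliver 1→0:  <0:foll t1 ->
8. deliver 0→1:  nop
9. timeout(2):  <2:cand t2 ->
10. deliver 2→3:  <3:foll t2 ->
11. deliver 3→2:  nop
12. deliver 2→0:  <0:foll t2 ->
13. deliver 0→2:  <2:lead t2 ->
14. deliver 2→3:  nop
15. timeout(1):  <1:cand t2 w>
16. deliver 3→0:  nop

2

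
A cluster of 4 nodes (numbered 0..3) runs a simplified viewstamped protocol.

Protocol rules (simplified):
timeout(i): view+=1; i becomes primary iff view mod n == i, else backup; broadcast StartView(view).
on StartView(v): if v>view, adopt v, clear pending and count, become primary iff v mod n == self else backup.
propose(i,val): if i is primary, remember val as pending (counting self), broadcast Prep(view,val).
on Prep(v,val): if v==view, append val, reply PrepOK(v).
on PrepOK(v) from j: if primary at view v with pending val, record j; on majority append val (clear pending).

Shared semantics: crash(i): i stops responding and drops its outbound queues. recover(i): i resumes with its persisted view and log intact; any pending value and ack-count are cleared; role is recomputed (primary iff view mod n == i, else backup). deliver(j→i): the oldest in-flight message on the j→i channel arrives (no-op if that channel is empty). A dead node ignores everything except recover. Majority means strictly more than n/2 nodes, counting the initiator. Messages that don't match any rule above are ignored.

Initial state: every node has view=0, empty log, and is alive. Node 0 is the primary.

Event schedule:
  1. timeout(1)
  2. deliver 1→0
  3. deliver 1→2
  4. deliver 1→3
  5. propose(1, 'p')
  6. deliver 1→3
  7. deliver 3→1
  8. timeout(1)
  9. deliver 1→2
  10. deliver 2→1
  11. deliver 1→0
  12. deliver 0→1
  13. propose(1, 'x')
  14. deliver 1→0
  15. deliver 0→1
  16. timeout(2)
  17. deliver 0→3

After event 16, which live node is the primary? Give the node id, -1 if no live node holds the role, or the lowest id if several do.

[1] timeout(1) → N1(prim v1 [-])
[2] deliver 1→0 → N0(back v1 [-])
[3] deliver 1→2 → N2(back v1 [-])
[4] deliver 1→3 → N3(back v1 [-])
[5] propose(1,'p') → ∅
[6] deliver 1→3 → N3(back v1 [p])
[7] deliver 3→1 → ∅
[8] timeout(1) → N1(back v2 [-])
[9] deliver 1→2 → N2(back v1 [p])
[10] deliver 2→1 → ∅
[11] deliver 1→0 → N0(back v1 [p])
[12] deliver 0→1 → ∅
[13] propose(1,'x') → ∅
[14] deliver 1→0 → N0(back v2 [p])
[15] deliver 0→1 → ∅
[16] timeout(2) → N2(prim v2 [p])

2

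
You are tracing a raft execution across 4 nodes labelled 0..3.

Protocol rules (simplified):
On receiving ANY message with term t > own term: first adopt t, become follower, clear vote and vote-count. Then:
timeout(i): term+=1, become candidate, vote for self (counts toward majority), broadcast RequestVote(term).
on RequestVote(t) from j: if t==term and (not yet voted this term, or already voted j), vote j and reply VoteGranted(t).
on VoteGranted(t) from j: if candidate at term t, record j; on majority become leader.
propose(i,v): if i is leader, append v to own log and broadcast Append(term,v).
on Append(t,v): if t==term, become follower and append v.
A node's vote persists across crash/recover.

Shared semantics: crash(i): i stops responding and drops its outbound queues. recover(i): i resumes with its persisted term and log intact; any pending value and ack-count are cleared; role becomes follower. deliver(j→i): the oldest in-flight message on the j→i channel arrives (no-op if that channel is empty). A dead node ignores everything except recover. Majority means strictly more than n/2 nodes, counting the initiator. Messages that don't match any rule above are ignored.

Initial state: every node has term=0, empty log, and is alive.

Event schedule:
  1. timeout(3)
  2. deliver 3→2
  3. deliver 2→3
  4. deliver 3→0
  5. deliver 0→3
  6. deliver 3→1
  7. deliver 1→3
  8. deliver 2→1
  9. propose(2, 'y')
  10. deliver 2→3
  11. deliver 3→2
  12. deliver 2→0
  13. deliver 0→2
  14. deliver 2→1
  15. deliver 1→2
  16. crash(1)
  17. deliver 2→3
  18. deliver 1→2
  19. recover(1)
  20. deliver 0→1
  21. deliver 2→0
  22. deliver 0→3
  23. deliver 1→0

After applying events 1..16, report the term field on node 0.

1

after 1 — timeout(3): n3:cand/t1/[-]
after 2 — deliver 3→2: n2:foll/t1/[-]
after 3 — deliver 2→3: ·
after 4 — deliver 3→0: n0:foll/t1/[-]
after 5 — deliver 0→3: n3:lead/t1/[-]
after 6 — deliver 3→1: n1:foll/t1/[-]
after 7 — deliver 1→3: ·
after 8 — deliver 2→1: ·
after 9 — propose(2,'y'): ·
after 10 — deliver 2→3: ·
after 11 — deliver 3→2: ·
after 12 — deliver 2→0: ·
after 13 — deliver 0→2: ·
after 14 — deliver 2→1: ·
after 15 — deliver 1→2: ·
after 16 — crash(1): n1:✗foll/t1/[-]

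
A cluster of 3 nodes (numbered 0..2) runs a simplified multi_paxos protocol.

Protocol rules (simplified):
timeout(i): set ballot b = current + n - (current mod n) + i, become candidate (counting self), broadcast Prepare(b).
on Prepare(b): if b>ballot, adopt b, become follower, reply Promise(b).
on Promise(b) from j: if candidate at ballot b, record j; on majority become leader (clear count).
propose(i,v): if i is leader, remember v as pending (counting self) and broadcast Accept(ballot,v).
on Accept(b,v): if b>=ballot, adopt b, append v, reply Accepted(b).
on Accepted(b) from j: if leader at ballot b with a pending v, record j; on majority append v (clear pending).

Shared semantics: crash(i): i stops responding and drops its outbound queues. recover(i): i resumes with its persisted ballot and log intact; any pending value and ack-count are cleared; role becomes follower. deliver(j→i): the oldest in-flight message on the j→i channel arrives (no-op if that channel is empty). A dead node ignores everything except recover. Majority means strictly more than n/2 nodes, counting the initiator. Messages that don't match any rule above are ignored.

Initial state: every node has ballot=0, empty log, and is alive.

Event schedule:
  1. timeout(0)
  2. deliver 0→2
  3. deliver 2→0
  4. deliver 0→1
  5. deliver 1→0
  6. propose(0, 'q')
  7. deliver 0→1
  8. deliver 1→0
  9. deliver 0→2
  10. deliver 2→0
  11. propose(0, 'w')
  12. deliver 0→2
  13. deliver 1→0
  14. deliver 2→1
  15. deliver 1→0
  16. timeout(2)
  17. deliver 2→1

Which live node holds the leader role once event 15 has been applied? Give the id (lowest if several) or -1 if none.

0

step 1 timeout(0): 0={cand,b=3,log=-}
step 2 deliver 0→2: 2={foll,b=3,log=-}
step 3 deliver 2→0: 0={lead,b=3,log=-}
step 4 deliver 0→1: 1={foll,b=3,log=-}
step 5 deliver 1→0: —
step 6 propose(0,'q'): —
step 7 deliver 0→1: 1={foll,b=3,log=q}
step 8 deliver 1→0: 0={lead,b=3,log=q}
step 9 deliver 0→2: 2={foll,b=3,log=q}
step 10 deliver 2→0: —
step 11 propose(0,'w'): —
step 12 deliver 0→2: 2={foll,b=3,log=q,w}
step 13 deliver 1→0: —
step 14 deliver 2→1: —
step 15 deliver 1→0: —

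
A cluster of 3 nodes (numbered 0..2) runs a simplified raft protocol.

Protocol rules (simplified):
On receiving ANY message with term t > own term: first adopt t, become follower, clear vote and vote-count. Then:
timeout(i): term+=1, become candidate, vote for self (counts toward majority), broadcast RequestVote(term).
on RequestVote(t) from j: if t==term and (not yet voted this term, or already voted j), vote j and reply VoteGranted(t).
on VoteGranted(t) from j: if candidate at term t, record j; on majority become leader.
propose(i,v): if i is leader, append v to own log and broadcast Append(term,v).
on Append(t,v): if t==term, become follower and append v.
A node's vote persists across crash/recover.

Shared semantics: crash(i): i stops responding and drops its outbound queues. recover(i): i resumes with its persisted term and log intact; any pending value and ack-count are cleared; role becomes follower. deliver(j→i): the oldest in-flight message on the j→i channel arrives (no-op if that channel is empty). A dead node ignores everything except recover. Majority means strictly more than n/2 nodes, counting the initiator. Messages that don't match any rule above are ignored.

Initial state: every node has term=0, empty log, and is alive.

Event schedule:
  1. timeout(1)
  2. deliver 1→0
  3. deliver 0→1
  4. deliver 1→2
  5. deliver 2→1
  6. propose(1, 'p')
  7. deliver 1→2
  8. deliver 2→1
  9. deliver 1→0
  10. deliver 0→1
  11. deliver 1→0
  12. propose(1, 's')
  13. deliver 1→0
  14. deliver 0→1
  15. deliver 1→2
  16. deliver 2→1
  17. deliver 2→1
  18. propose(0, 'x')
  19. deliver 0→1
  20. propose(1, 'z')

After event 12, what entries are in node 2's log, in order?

p

[1] timeout(1) → N1(cand t1 [-])
[2] deliver 1→0 → N0(foll t1 [-])
[3] deliver 0→1 → N1(lead t1 [-])
[4] deliver 1→2 → N2(foll t1 [-])
[5] deliver 2→1 → ∅
[6] propose(1,'p') → N1(lead t1 [p])
[7] deliver 1→2 → N2(foll t1 [p])
[8] deliver 2→1 → ∅
[9] deliver 1→0 → N0(foll t1 [p])
[10] deliver 0→1 → ∅
[11] deliver 1→0 → ∅
[12] propose(1,'s') → N1(lead t1 [p,s])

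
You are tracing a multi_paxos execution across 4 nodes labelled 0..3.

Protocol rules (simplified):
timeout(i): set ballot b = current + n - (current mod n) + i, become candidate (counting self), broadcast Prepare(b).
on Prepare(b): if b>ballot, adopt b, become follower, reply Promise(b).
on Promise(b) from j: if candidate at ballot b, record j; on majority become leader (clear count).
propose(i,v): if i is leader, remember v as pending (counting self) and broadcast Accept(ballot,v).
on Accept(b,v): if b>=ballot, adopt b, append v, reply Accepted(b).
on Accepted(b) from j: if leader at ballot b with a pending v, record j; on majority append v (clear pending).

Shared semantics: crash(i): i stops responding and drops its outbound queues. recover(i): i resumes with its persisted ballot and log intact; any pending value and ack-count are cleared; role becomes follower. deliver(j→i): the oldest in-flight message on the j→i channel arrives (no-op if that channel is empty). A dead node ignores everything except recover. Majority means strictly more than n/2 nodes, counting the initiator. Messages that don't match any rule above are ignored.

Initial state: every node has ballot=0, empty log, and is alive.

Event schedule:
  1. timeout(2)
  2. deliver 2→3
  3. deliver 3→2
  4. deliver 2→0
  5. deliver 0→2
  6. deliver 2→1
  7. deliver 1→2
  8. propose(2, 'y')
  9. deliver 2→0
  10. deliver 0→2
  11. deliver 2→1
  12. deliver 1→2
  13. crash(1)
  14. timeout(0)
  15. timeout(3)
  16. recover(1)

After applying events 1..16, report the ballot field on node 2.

6

1. timeout(2):  <2:cand b6 ->
2. deliver 2→3:  <3:foll b6 ->
3. deliver 3→2:  nop
4. deliver 2→0:  <0:foll b6 ->
5. deliver 0→2:  <2:lead b6 ->
6. deliver 2→1:  <1:foll b6 ->
7. deliver 1→2:  nop
8. propose(2,'y'):  nop
9. deliver 2→0:  <0:foll b6 y>
10. deliver 0→2:  nop
11. deliver 2→1:  <1:foll b6 y>
12. deliver 1→2:  <2:lead b6 y>
13. crash(1):  <1:✗foll b6 y>
14. timeout(0):  <0:cand b8 y>
15. timeout(3):  <3:cand b11 ->
16. recover(1):  <1:foll b6 y>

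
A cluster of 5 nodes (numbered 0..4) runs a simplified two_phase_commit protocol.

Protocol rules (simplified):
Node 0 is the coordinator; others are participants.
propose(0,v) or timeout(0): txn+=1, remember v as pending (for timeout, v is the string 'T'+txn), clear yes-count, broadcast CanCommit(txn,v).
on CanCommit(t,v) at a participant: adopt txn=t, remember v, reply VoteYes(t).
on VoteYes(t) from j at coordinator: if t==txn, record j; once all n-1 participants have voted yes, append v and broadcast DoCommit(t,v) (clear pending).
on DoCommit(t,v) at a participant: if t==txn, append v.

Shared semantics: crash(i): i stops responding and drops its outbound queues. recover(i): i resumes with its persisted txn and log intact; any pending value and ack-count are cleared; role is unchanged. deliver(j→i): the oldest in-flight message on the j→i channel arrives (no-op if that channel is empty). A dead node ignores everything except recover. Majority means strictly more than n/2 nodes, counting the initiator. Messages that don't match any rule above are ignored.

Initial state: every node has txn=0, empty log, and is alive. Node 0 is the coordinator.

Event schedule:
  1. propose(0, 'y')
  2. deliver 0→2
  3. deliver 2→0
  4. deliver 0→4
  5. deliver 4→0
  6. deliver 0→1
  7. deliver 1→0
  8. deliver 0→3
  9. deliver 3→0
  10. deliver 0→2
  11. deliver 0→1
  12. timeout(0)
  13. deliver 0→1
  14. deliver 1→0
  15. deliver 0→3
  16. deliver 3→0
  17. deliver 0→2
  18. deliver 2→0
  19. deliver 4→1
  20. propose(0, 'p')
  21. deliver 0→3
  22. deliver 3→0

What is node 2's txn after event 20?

2

e1 propose(0,'y'): 0[coor,t=1,-]
e2 deliver 0→2: 2[part,t=1,-]
e3 deliver 2→0: ·
e4 deliver 0→4: 4[part,t=1,-]
e5 deliver 4→0: ·
e6 deliver 0→1: 1[part,t=1,-]
e7 deliver 1→0: ·
e8 deliver 0→3: 3[part,t=1,-]
e9 deliver 3→0: 0[coor,t=1,y]
e10 deliver 0→2: 2[part,t=1,y]
e11 deliver 0→1: 1[part,t=1,y]
e12 timeout(0): 0[coor,t=2,y]
e13 deliver 0→1: 1[part,t=2,y]
e14 deliver 1→0: ·
e15 deliver 0→3: 3[part,t=1,y]
e16 deliver 3→0: ·
e17 deliver 0→2: 2[part,t=2,y]
e18 deliver 2→0: ·
e19 deliver 4→1: ·
e20 propose(0,'p'): 0[coor,t=3,y]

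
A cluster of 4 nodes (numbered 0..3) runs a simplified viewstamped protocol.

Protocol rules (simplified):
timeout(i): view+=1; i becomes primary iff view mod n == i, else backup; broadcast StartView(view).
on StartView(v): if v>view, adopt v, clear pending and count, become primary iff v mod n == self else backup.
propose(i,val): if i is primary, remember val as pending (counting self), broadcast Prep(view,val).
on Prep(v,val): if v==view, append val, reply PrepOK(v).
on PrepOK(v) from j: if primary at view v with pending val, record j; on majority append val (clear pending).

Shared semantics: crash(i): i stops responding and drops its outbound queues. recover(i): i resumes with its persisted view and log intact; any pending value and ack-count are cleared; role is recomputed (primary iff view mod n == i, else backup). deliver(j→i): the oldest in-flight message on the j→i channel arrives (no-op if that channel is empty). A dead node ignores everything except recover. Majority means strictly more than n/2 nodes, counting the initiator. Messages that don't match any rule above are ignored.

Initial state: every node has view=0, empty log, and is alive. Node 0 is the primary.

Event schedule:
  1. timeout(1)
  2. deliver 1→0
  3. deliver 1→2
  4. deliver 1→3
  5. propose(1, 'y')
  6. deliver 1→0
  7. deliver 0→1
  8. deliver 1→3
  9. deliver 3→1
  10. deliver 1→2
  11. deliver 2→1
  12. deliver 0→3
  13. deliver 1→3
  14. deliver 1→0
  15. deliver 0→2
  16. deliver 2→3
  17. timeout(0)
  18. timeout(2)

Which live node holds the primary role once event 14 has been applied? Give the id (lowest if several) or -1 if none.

step 1 timeout(1): 1={prim,v=1,log=-}
step 2 deliver 1→0: 0={back,v=1,log=-}
step 3 deliver 1→2: 2={back,v=1,log=-}
step 4 deliver 1→3: 3={back,v=1,log=-}
step 5 propose(1,'y'): —
step 6 deliver 1→0: 0={back,v=1,log=y}
step 7 deliver 0→1: —
step 8 deliver 1→3: 3={back,v=1,log=y}
step 9 deliver 3→1: 1={prim,v=1,log=y}
step 10 deliver 1→2: 2={back,v=1,log=y}
step 11 deliver 2→1: —
step 12 deliver 0→3: —
step 13 deliver 1→3: —
step 14 deliver 1→0: —

1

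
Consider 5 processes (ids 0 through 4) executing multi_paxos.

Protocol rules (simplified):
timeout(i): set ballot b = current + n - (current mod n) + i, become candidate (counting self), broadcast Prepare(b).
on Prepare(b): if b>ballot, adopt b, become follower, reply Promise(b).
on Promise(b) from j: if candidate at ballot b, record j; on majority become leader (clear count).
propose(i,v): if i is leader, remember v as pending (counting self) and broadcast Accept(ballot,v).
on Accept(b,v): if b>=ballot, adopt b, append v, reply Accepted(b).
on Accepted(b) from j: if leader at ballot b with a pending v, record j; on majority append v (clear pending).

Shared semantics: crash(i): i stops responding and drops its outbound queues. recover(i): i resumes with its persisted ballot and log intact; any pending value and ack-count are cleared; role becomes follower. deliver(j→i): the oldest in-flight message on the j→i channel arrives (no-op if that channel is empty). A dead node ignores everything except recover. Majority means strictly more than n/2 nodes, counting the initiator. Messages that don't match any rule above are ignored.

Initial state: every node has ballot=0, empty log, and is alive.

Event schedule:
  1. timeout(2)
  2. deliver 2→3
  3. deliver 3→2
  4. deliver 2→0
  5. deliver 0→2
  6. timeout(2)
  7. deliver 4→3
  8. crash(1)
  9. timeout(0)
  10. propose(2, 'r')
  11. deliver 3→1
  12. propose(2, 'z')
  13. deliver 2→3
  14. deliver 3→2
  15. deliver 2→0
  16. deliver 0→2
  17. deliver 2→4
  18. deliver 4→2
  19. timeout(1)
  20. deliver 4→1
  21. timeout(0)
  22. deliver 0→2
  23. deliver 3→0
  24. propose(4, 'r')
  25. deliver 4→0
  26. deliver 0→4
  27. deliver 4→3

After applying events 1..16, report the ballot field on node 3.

1. timeout(2):  <2:cand b7 ->
2. deliver 2→3:  <3:foll b7 ->
3. deliver 3→2:  nop
4. deliver 2→0:  <0:foll b7 ->
5. deliver 0→2:  <2:lead b7 ->
6. timeout(2):  <2:cand b12 ->
7. deliver 4→3:  nop
8. crash(1):  <1:✗foll b0 ->
9. timeout(0):  <0:cand b10 ->
10. propose(2,'r'):  nop
11. deliver 3→1:  nop
12. propose(2,'z'):  nop
13. deliver 2→3:  <3:foll b12 ->
14. deliver 3→2:  nop
15. deliver 2→0:  <0:foll b12 ->
16. deliver 0→2:  nop

12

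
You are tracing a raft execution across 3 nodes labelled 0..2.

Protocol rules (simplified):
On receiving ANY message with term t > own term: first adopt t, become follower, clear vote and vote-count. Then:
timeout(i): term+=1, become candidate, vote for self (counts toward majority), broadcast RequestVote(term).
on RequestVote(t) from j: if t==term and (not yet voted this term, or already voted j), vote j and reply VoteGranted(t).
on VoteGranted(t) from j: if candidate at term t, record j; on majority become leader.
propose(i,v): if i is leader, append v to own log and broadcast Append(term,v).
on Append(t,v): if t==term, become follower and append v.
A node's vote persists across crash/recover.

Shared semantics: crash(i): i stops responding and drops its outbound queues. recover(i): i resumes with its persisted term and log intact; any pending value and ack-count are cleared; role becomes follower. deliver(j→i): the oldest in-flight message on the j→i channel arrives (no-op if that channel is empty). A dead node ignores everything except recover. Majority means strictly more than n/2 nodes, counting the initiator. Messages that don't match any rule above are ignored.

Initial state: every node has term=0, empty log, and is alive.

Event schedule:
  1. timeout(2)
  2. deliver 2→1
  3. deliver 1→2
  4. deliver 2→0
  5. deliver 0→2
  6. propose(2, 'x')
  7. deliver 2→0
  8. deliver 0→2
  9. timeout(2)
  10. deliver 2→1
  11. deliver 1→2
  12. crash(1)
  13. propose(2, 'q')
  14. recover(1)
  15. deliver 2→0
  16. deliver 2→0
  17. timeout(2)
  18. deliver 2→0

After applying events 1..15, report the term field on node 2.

step 1 timeout(2): 2={cand,t=1,log=-}
step 2 deliver 2→1: 1={foll,t=1,log=-}
step 3 deliver 1→2: 2={lead,t=1,log=-}
step 4 deliver 2→0: 0={foll,t=1,log=-}
step 5 deliver 0→2: —
step 6 propose(2,'x'): 2={lead,t=1,log=x}
step 7 deliver 2→0: 0={foll,t=1,log=x}
step 8 deliver 0→2: —
step 9 timeout(2): 2={cand,t=2,log=x}
step 10 deliver 2→1: 1={foll,t=1,log=x}
step 11 deliver 1→2: —
step 12 crash(1): 1={✗foll,t=1,log=x}
step 13 propose(2,'q'): —
step 14 recover(1): 1={foll,t=1,log=x}
step 15 deliver 2→0: 0={foll,t=2,log=x}

2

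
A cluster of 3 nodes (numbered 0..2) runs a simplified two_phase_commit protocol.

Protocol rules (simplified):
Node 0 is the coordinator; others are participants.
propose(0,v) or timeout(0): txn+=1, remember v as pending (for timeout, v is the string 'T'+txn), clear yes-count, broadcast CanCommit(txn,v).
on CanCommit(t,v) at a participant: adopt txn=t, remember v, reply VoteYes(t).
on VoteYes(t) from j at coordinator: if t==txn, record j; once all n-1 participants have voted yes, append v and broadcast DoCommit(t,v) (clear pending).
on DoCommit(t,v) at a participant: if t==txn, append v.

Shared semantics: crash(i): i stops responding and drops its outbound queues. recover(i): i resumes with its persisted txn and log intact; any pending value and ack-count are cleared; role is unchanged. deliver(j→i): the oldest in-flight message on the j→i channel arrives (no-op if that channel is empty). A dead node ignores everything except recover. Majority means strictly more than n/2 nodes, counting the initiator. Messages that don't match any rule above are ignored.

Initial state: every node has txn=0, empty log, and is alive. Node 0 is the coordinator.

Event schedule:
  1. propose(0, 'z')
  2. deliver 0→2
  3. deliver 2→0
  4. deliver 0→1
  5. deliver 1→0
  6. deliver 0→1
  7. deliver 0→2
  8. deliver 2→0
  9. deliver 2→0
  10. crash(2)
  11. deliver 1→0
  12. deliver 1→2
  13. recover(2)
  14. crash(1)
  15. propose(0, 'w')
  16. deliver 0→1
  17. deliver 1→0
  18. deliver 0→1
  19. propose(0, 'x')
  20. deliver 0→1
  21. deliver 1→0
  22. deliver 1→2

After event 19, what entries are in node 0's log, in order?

after 1 — propose(0,'z'): n0:coor/t1/[-]
after 2 — deliver 0→2: n2:part/t1/[-]
after 3 — deliver 2→0: ·
after 4 — deliver 0→1: n1:part/t1/[-]
after 5 — deliver 1→0: n0:coor/t1/[z]
after 6 — deliver 0→1: n1:part/t1/[z]
after 7 — deliver 0→2: n2:part/t1/[z]
after 8 — deliver 2→0: ·
after 9 — deliver 2→0: ·
after 10 — crash(2): n2:✗part/t1/[z]
after 11 — deliver 1→0: ·
after 12 — deliver 1→2: ·
after 13 — recover(2): n2:part/t1/[z]
after 14 — crash(1): n1:✗part/t1/[z]
after 15 — propose(0,'w'): n0:coor/t2/[z]
after 16 — deliver 0→1: ·
after 17 — deliver 1→0: ·
after 18 — deliver 0→1: ·
after 19 — propose(0,'x'): n0:coor/t3/[z]

z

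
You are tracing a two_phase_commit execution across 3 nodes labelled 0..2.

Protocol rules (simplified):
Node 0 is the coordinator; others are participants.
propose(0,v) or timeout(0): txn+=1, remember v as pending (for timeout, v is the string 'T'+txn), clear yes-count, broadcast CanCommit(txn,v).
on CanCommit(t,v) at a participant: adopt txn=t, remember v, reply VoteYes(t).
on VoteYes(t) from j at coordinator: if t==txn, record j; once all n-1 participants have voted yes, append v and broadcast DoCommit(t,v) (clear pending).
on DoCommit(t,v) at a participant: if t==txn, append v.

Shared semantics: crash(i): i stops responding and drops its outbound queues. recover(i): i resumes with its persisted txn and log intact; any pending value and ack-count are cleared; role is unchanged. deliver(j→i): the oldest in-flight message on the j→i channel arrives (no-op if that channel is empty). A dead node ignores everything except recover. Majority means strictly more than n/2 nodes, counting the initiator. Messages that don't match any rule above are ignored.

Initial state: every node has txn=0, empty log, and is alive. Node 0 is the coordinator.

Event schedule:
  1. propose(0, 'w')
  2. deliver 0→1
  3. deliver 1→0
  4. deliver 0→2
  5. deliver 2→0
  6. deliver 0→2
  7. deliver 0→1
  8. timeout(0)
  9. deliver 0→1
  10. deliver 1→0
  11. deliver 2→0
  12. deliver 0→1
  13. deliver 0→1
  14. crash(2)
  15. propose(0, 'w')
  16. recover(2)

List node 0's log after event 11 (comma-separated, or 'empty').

w

[1] propose(0,'w') → N0(coor t1 [-])
[2] deliver 0→1 → N1(part t1 [-])
[3] deliver 1→0 → ∅
[4] deliver 0→2 → N2(part t1 [-])
[5] deliver 2→0 → N0(coor t1 [w])
[6] deliver 0→2 → N2(part t1 [w])
[7] deliver 0→1 → N1(part t1 [w])
[8] timeout(0) → N0(coor t2 [w])
[9] deliver 0→1 → N1(part t2 [w])
[10] deliver 1→0 → ∅
[11] deliver 2→0 → ∅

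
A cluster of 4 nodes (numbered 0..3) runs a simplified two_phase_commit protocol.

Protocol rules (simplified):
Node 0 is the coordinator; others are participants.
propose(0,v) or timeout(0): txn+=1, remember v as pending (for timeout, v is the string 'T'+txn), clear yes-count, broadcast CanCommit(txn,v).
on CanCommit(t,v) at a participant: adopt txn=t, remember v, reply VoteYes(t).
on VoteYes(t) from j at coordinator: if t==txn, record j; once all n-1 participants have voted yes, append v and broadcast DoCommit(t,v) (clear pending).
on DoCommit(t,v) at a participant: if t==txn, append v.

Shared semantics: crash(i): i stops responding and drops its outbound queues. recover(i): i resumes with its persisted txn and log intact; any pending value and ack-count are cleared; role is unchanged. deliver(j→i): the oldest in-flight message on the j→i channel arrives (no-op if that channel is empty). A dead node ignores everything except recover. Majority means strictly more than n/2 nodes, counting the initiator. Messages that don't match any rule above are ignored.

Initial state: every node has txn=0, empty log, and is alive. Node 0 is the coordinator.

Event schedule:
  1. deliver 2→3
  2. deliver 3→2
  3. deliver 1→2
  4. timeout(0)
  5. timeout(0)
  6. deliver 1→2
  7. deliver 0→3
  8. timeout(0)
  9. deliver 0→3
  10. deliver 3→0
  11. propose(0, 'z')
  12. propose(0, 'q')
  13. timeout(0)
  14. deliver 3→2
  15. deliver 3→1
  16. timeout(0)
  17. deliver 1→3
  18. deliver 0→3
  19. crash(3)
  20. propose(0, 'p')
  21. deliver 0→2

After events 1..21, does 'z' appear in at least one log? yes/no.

[1] deliver 2→3 → ∅
[2] deliver 3→2 → ∅
[3] deliver 1→2 → ∅
[4] timeout(0) → N0(coor t1 [-])
[5] timeout(0) → N0(coor t2 [-])
[6] deliver 1→2 → ∅
[7] deliver 0→3 → N3(part t1 [-])
[8] timeout(0) → N0(coor t3 [-])
[9] deliver 0→3 → N3(part t2 [-])
[10] deliver 3→0 → ∅
[11] propose(0,'z') → N0(coor t4 [-])
[12] propose(0,'q') → N0(coor t5 [-])
[13] timeout(0) → N0(coor t6 [-])
[14] deliver 3→2 → ∅
[15] deliver 3→1 → ∅
[16] timeout(0) → N0(coor t7 [-])
[17] deliver 1→3 → ∅
[18] deliver 0→3 → N3(part t3 [-])
[19] crash(3) → N3(✗part t3 [-])
[20] propose(0,'p') → N0(coor t8 [-])
[21] deliver 0→2 → N2(part t1 [-])

no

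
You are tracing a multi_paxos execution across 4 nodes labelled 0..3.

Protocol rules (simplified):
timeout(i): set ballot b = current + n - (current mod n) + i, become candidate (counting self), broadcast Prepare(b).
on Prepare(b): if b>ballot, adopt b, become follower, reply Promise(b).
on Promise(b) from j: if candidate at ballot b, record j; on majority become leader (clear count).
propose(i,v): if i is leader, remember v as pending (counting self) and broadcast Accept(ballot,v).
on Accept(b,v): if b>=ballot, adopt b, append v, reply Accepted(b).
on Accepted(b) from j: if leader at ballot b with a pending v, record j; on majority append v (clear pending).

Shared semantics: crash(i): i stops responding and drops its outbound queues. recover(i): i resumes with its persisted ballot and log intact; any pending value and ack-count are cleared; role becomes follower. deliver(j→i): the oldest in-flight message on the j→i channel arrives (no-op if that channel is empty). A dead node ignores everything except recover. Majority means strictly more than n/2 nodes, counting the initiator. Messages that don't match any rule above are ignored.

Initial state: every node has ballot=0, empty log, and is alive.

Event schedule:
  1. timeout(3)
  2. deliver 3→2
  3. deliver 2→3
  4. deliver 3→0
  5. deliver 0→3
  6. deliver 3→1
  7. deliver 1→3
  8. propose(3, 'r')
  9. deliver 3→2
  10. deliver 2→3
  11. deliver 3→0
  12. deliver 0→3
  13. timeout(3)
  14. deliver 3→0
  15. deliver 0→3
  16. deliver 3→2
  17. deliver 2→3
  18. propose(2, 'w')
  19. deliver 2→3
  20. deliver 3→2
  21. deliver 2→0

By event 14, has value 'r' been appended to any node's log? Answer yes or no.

after 1 — timeout(3): n3:cand/b7/[-]
after 2 — deliver 3→2: n2:foll/b7/[-]
after 3 — deliver 2→3: ·
after 4 — deliver 3→0: n0:foll/b7/[-]
after 5 — deliver 0→3: n3:lead/b7/[-]
after 6 — deliver 3→1: n1:foll/b7/[-]
after 7 — deliver 1→3: ·
after 8 — propose(3,'r'): ·
after 9 — deliver 3→2: n2:foll/b7/[r]
after 10 — deliver 2→3: ·
after 11 — deliver 3→0: n0:foll/b7/[r]
after 12 — deliver 0→3: n3:lead/b7/[r]
after 13 — timeout(3): n3:cand/b11/[r]
after 14 — deliver 3→0: n0:foll/b11/[r]

yes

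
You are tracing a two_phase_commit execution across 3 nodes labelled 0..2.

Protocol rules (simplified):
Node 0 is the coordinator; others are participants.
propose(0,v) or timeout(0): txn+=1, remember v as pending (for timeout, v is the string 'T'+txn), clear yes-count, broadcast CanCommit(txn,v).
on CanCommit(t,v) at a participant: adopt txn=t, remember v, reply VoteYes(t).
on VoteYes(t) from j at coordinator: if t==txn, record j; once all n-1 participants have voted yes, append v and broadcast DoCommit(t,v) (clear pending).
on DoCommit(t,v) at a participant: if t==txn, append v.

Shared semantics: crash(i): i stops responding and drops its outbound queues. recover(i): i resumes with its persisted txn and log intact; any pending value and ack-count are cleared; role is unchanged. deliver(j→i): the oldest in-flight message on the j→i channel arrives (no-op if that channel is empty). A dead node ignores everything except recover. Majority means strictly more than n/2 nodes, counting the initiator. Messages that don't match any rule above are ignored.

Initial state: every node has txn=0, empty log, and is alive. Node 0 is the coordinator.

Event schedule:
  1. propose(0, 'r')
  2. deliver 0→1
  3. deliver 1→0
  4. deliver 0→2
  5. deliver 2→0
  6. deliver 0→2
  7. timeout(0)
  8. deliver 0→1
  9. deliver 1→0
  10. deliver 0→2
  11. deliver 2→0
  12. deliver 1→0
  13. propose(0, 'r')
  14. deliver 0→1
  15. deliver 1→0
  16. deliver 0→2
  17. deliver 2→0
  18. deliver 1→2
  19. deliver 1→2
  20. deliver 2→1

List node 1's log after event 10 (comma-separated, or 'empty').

e1 propose(0,'r'): 0[coor,t=1,-]
e2 deliver 0→1: 1[part,t=1,-]
e3 deliver 1→0: ·
e4 deliver 0→2: 2[part,t=1,-]
e5 deliver 2→0: 0[coor,t=1,r]
e6 deliver 0→2: 2[part,t=1,r]
e7 timeout(0): 0[coor,t=2,r]
e8 deliver 0→1: 1[part,t=1,r]
e9 deliver 1→0: ·
e10 deliver 0→2: 2[part,t=2,r]

r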